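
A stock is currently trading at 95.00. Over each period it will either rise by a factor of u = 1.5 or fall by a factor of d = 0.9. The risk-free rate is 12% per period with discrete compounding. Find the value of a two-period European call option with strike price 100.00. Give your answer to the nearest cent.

Risk-neutral probability p = (1 + 0.12 − 0.9)/(1.5 − 0.9) = 0.2200/0.6000 = 0.3667
Terminal stock prices: S_uu = 213.8, S_ud = 128.2, S_dd = 76.95
Terminal payoffs (S − K): max(113.8, 0) = 113.8, max(28.25, 0) = 28.25, max(-23.05, 0) = 0
Node u (S = 142.5): V_u = 1/1.12·[0.3667·113.7500 + 0.6333·28.2500] = 53.2143
Node d (S = 85.5): V_d = 1/1.12·[0.3667·28.2500 + 0.6333·0.0000] = 9.2485
Node 0 (S = 95): V_0 = 1/1.12·[0.3667·53.2143 + 0.6333·9.2485] = 22.6512

22.65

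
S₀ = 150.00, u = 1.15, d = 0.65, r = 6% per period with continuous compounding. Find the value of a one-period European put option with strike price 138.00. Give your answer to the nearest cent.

Risk-neutral probability p = (e^0.06 − 0.65)/(1.15 − 0.65) = 0.4118/0.5000 = 0.8237
Terminal stock prices: S_u = 172.5, S_d = 97.5
Terminal payoffs (K − S): max(-34.5, 0) = 0, max(40.5, 0) = 40.5
Node 0 (S = 150): V_0 = e^(−0.06)·[0.8237·0.0000 + 0.1763·40.5000] = 6.7254

6.73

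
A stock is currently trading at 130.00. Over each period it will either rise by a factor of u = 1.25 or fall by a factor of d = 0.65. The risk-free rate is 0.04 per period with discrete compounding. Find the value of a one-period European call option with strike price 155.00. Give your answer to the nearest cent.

4.69

Risk-neutral probability p = (1 + 0.04 − 0.65)/(1.25 − 0.65) = 0.3900/0.6000 = 0.6500
Terminal stock prices: S_u = 162.5, S_d = 84.5
Terminal payoffs (S − K): max(7.5, 0) = 7.5, max(-70.5, 0) = 0
Node 0 (S = 130): V_0 = 1/1.04·[0.6500·7.5000 + 0.3500·0.0000] = 4.6875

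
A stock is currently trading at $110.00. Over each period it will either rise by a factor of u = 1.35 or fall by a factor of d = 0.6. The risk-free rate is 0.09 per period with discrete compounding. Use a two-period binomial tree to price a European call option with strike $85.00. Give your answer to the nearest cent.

Risk-neutral probability p = (1 + 0.09 − 0.6)/(1.35 − 0.6) = 0.4900/0.7500 = 0.6533
Terminal stock prices: S_uu = 200.5, S_ud = 89.1, S_dd = 39.6
Terminal payoffs (S − K): max(115.5, 0) = 115.5, max(4.1, 0) = 4.1, max(-45.4, 0) = 0
Node u (S = 148.5): V_u = 1/1.09·[0.6533·115.4750 + 0.3467·4.1000] = 70.5183
Node d (S = 66): V_d = 1/1.09·[0.6533·4.1000 + 0.3467·0.0000] = 2.4575
Node 0 (S = 110): V_0 = 1/1.09·[0.6533·70.5183 + 0.3467·2.4575] = 43.0495

$43.05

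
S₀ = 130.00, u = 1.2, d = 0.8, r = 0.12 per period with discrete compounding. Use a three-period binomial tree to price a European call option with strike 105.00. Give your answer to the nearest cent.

Risk-neutral probability p = (1 + 0.12 − 0.8)/(1.2 − 0.8) = 0.3200/0.4000 = 0.8000
Terminal stock prices: S_uuu = 224.6, S_uud = 149.8, S_udd = 99.84, S_ddd = 66.56
Terminal payoffs (S − K): max(119.6, 0) = 119.6, max(44.76, 0) = 44.76, max(-5.16, 0) = 0, max(-38.44, 0) = 0
Node uu (S = 187.2): V_uu = 1/1.12·[0.8000·119.6400 + 0.2000·44.7600] = 93.4500
Node ud (S = 124.8): V_ud = 1/1.12·[0.8000·44.7600 + 0.2000·0.0000] = 31.9714
Node dd (S = 83.2): V_dd = 1/1.12·[0.8000·0.0000 + 0.2000·0.0000] = 0.0000
Node u (S = 156): V_u = 1/1.12·[0.8000·93.4500 + 0.2000·31.9714] = 72.4592
Node d (S = 104): V_d = 1/1.12·[0.8000·31.9714 + 0.2000·0.0000] = 22.8367
Node 0 (S = 130): V_0 = 1/1.12·[0.8000·72.4592 + 0.2000·22.8367] = 55.8345

55.83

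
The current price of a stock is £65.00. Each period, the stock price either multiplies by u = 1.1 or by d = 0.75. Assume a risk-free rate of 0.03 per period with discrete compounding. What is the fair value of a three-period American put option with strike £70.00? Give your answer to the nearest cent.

£7.89

Risk-neutral probability p = (1 + 0.03 − 0.75)/(1.1 − 0.75) = 0.2800/0.3500 = 0.8000
Terminal stock prices: S_uuu = 86.52, S_uud = 58.99, S_udd = 40.22, S_ddd = 27.42
Terminal payoffs (K − S): max(-16.52, 0) = 0, max(11.01, 0) = 11.01, max(29.78, 0) = 29.78, max(42.58, 0) = 42.58
Node uu (S = 78.65): continuation = 1/1.03·[0.8000·0.0000 + 0.2000·11.0125] = 2.1383; exercise value = 0.0000 ≤ continuation, so V_uu = 2.1383
Node ud (S = 53.62): continuation = 1/1.03·[0.8000·11.0125 + 0.2000·29.7812] = 14.3362; exercise value = 16.3750 > continuation, so V_ud = 16.3750 (exercise)
Node dd (S = 36.56): continuation = 1/1.03·[0.8000·29.7812 + 0.2000·42.5781] = 31.3987; exercise value = 33.4375 > continuation, so V_dd = 33.4375 (exercise)
Node u (S = 71.5): continuation = 1/1.03·[0.8000·2.1383 + 0.2000·16.3750] = 4.8405; exercise value = 0.0000 ≤ continuation, so V_u = 4.8405
Node d (S = 48.75): continuation = 1/1.03·[0.8000·16.3750 + 0.2000·33.4375] = 19.2112; exercise value = 21.2500 > continuation, so V_d = 21.2500 (exercise)
Node 0 (S = 65): continuation = 1/1.03·[0.8000·4.8405 + 0.2000·21.2500] = 7.8858; exercise value = 5.0000 ≤ continuation, so V_0 = 7.8858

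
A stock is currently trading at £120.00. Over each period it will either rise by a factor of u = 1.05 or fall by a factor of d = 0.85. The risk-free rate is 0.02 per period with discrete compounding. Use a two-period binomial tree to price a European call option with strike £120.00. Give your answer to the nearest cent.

Risk-neutral probability p = (1 + 0.02 − 0.85)/(1.05 − 0.85) = 0.1700/0.2000 = 0.8500
Terminal stock prices: S_uu = 132.3, S_ud = 107.1, S_dd = 86.7
Terminal payoffs (S − K): max(12.3, 0) = 12.3, max(-12.9, 0) = 0, max(-33.3, 0) = 0
Node u (S = 126): V_u = 1/1.02·[0.8500·12.3000 + 0.1500·0.0000] = 10.2500
Node d (S = 102): V_d = 1/1.02·[0.8500·0.0000 + 0.1500·0.0000] = 0.0000
Node 0 (S = 120): V_0 = 1/1.02·[0.8500·10.2500 + 0.1500·0.0000] = 8.5417

£8.54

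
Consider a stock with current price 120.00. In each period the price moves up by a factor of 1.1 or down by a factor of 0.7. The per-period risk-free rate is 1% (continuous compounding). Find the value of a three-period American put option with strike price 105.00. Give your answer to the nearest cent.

7.27

Risk-neutral probability p = (e^0.01 − 0.7)/(1.1 − 0.7) = 0.3101/0.4000 = 0.7751
Terminal stock prices: S_uuu = 159.7, S_uud = 101.6, S_udd = 64.68, S_ddd = 41.16
Terminal payoffs (K − S): max(-54.72, 0) = 0, max(3.36, 0) = 3.36, max(40.32, 0) = 40.32, max(63.84, 0) = 63.84
Node uu (S = 145.2): continuation = e^(−0.01)·[0.7751·0.0000 + 0.2249·3.3600] = 0.7481; exercise value = 0.0000 ≤ continuation, so V_uu = 0.7481
Node ud (S = 92.4): continuation = e^(−0.01)·[0.7751·3.3600 + 0.2249·40.3200] = 11.5552; exercise value = 12.6000 > continuation, so V_ud = 12.6000 (exercise)
Node dd (S = 58.8): continuation = e^(−0.01)·[0.7751·40.3200 + 0.2249·63.8400] = 45.1552; exercise value = 46.2000 > continuation, so V_dd = 46.2000 (exercise)
Node u (S = 132): continuation = e^(−0.01)·[0.7751·0.7481 + 0.2249·12.6000] = 3.3793; exercise value = 0.0000 ≤ continuation, so V_u = 3.3793
Node d (S = 84): continuation = e^(−0.01)·[0.7751·12.6000 + 0.2249·46.2000] = 19.9552; exercise value = 21.0000 > continuation, so V_d = 21.0000 (exercise)
Node 0 (S = 120): continuation = e^(−0.01)·[0.7751·3.3793 + 0.2249·21.0000] = 7.2687; exercise value = 0.0000 ≤ continuation, so V_0 = 7.2687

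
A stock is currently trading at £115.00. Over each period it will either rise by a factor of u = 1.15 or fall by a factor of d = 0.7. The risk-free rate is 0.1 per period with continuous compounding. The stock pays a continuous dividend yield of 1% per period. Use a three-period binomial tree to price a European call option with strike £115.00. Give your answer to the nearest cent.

Per-period risk-free factor R = e^0.1 = 1.1052; dividend-adjusted growth = e^(0.1−0.01) = 1.0942.
Risk-neutral probability p = (1.0942 − 0.7)/(1.15 − 0.7) = 0.3942/0.4500 = 0.8759
Terminal stock prices: S_uuu = 174.9, S_uud = 106.5, S_udd = 64.8, S_ddd = 39.44
Terminal payoffs (S − K): max(59.9, 0) = 59.9, max(-8.539, 0) = 0, max(-50.2, 0) = 0, max(-75.56, 0) = 0
Node uu (S = 152.1): V_uu = e^(−0.1)·[0.8759·59.9006 + 0.1241·0.0000] = 47.4764
Node ud (S = 92.57): V_ud = e^(−0.1)·[0.8759·0.0000 + 0.1241·0.0000] = 0.0000
Node dd (S = 56.35): V_dd = e^(−0.1)·[0.8759·0.0000 + 0.1241·0.0000] = 0.0000
Node u (S = 132.2): V_u = e^(−0.1)·[0.8759·47.4764 + 0.1241·0.0000] = 37.6291
Node d (S = 80.5): V_d = e^(−0.1)·[0.8759·0.0000 + 0.1241·0.0000] = 0.0000
Node 0 (S = 115): V_0 = e^(−0.1)·[0.8759·37.6291 + 0.1241·0.0000] = 29.8243

£29.82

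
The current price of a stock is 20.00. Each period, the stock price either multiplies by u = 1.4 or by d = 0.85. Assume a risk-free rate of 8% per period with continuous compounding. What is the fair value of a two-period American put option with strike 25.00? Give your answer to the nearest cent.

Risk-neutral probability p = (e^0.08 − 0.85)/(1.4 − 0.85) = 0.2333/0.5500 = 0.4242
Terminal stock prices: S_uu = 39.2, S_ud = 23.8, S_dd = 14.45
Terminal payoffs (K − S): max(-14.2, 0) = 0, max(1.2, 0) = 1.2, max(10.55, 0) = 10.55
Node u (S = 28): continuation = e^(−0.08)·[0.4242·0.0000 + 0.5758·1.2000] = 0.6379; exercise value = 0.0000 ≤ continuation, so V_u = 0.6379
Node d (S = 17): continuation = e^(−0.08)·[0.4242·1.2000 + 0.5758·10.5500] = 6.0779; exercise value = 8.0000 > continuation, so V_d = 8.0000 (exercise)
Node 0 (S = 20): continuation = e^(−0.08)·[0.4242·0.6379 + 0.5758·8.0000] = 4.5023; exercise value = 5.0000 > continuation, so V_0 = 5.0000 (exercise)

5.00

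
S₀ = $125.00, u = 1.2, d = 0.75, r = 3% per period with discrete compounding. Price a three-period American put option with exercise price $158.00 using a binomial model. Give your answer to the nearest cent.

$36.73

Risk-neutral probability p = (1 + 0.03 − 0.75)/(1.2 − 0.75) = 0.2800/0.4500 = 0.6222
Terminal stock prices: S_uuu = 216, S_uud = 135, S_udd = 84.38, S_ddd = 52.73
Terminal payoffs (K − S): max(-58, 0) = 0, max(23, 0) = 23, max(73.62, 0) = 73.62, max(105.3, 0) = 105.3
Node uu (S = 180): continuation = 1/1.03·[0.6222·0.0000 + 0.3778·23.0000] = 8.4358; exercise value = 0.0000 ≤ continuation, so V_uu = 8.4358
Node ud (S = 112.5): continuation = 1/1.03·[0.6222·23.0000 + 0.3778·73.6250] = 40.8981; exercise value = 45.5000 > continuation, so V_ud = 45.5000 (exercise)
Node dd (S = 70.31): continuation = 1/1.03·[0.6222·73.6250 + 0.3778·105.2656] = 83.0856; exercise value = 87.6875 > continuation, so V_dd = 87.6875 (exercise)
Node u (S = 150): continuation = 1/1.03·[0.6222·8.4358 + 0.3778·45.5000] = 21.7843; exercise value = 8.0000 ≤ continuation, so V_u = 21.7843
Node d (S = 93.75): continuation = 1/1.03·[0.6222·45.5000 + 0.3778·87.6875] = 59.6481; exercise value = 64.2500 > continuation, so V_d = 64.2500 (exercise)
Node 0 (S = 125): continuation = 1/1.03·[0.6222·21.7843 + 0.3778·64.2500] = 36.7251; exercise value = 33.0000 ≤ continuation, so V_0 = 36.7251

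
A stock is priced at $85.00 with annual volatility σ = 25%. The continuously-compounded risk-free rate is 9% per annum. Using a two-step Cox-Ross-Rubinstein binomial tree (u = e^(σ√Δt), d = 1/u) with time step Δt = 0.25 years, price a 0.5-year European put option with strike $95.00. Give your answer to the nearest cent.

CRR parameters: u = e^(σ√Δt) = e^(0.25·√0.25) = 1.1331, d = 1/u = 0.8825
Per-period rate: rΔt = 0.09·0.25 = 0.0225, so R = e^0.0225 = 1.0228
Risk-neutral probability p = (e^0.0225 − 0.8825)/(1.1331 − 0.8825) = 0.1403/0.2507 = 0.5596
Terminal stock prices: S_uu = 109.1, S_ud = 85, S_dd = 66.2
Terminal payoffs (K − S): max(-14.14, 0) = 0, max(10, 0) = 10, max(28.8, 0) = 28.8
Node u (S = 96.32): V_u = e^(−0.0225)·[0.5596·0.0000 + 0.4404·10.0000] = 4.3063
Node d (S = 75.01): V_d = e^(−0.0225)·[0.5596·10.0000 + 0.4404·28.8019] = 17.8741
Node 0 (S = 85): V_0 = e^(−0.0225)·[0.5596·4.3063 + 0.4404·17.8741] = 10.0531

$10.05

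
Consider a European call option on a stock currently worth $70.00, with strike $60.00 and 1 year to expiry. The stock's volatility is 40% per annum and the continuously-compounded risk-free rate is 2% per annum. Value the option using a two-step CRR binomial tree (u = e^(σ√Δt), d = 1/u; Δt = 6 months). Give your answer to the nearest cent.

CRR parameters: u = e^(σ√Δt) = e^(0.4·√0.5) = 1.3269, d = 1/u = 0.7536
Per-period rate: rΔt = 0.02·0.5 = 0.01, so R = e^0.01 = 1.0101
Risk-neutral probability p = (e^0.01 − 0.7536)/(1.3269 − 0.7536) = 0.2564/0.5733 = 0.4473
Terminal stock prices: S_uu = 123.2, S_ud = 70, S_dd = 39.76
Terminal payoffs (S − K): max(63.25, 0) = 63.25, max(10, 0) = 10, max(-20.24, 0) = 0
Node u (S = 92.88): V_u = e^(−0.01)·[0.4473·63.2458 + 0.5527·10.0000] = 33.4798
Node d (S = 52.75): V_d = e^(−0.01)·[0.4473·10.0000 + 0.5527·0.0000] = 4.4284
Node 0 (S = 70): V_0 = e^(−0.01)·[0.4473·33.4798 + 0.5527·4.4284] = 17.2494

$17.25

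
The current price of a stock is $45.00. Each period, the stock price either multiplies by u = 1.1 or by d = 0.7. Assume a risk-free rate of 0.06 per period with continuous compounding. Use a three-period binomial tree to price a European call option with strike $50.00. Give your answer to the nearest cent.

$6.12

Risk-neutral probability p = (e^0.06 − 0.7)/(1.1 − 0.7) = 0.3618/0.4000 = 0.9046
Terminal stock prices: S_uuu = 59.9, S_uud = 38.12, S_udd = 24.25, S_ddd = 15.43
Terminal payoffs (S − K): max(9.895, 0) = 9.895, max(-11.88, 0) = 0, max(-25.75, 0) = 0, max(-34.57, 0) = 0
Node uu (S = 54.45): V_uu = e^(−0.06)·[0.9046·9.8950 + 0.0954·0.0000] = 8.4297
Node ud (S = 34.65): V_ud = e^(−0.06)·[0.9046·0.0000 + 0.0954·0.0000] = 0.0000
Node dd (S = 22.05): V_dd = e^(−0.06)·[0.9046·0.0000 + 0.0954·0.0000] = 0.0000
Node u (S = 49.5): V_u = e^(−0.06)·[0.9046·8.4297 + 0.0954·0.0000] = 7.1813
Node d (S = 31.5): V_d = e^(−0.06)·[0.9046·0.0000 + 0.0954·0.0000] = 0.0000
Node 0 (S = 45): V_0 = e^(−0.06)·[0.9046·7.1813 + 0.0954·0.0000] = 6.1179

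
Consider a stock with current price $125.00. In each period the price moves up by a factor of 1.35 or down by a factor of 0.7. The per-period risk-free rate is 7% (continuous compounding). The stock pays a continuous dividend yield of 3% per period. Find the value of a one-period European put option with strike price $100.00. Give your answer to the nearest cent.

$5.54

Per-period risk-free factor R = e^0.07 = 1.0725; dividend-adjusted growth = e^(0.07−0.03) = 1.0408.
Risk-neutral probability p = (1.0408 − 0.7)/(1.35 − 0.7) = 0.3408/0.6500 = 0.5243
Terminal stock prices: S_u = 168.8, S_d = 87.5
Terminal payoffs (K − S): max(-68.75, 0) = 0, max(12.5, 0) = 12.5
Node 0 (S = 125): V_0 = e^(−0.07)·[0.5243·0.0000 + 0.4757·12.5000] = 5.5440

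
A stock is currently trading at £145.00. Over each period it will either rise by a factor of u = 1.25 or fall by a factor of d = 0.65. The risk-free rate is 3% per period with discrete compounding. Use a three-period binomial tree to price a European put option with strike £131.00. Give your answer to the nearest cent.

Risk-neutral probability p = (1 + 0.03 − 0.65)/(1.25 − 0.65) = 0.3800/0.6000 = 0.6333
Terminal stock prices: S_uuu = 283.2, S_uud = 147.3, S_udd = 76.58, S_ddd = 39.82
Terminal payoffs (K − S): max(-152.2, 0) = 0, max(-16.27, 0) = 0, max(54.42, 0) = 54.42, max(91.18, 0) = 91.18
Node uu (S = 226.6): V_uu = 1/1.03·[0.6333·0.0000 + 0.3667·0.0000] = 0.0000
Node ud (S = 117.8): V_ud = 1/1.03·[0.6333·0.0000 + 0.3667·54.4219] = 19.3735
Node dd (S = 61.26): V_dd = 1/1.03·[0.6333·54.4219 + 0.3667·91.1794] = 65.9220
Node u (S = 181.2): V_u = 1/1.03·[0.6333·0.0000 + 0.3667·19.3735] = 6.8967
Node d (S = 94.25): V_d = 1/1.03·[0.6333·19.3735 + 0.3667·65.9220] = 35.3799
Node 0 (S = 145): V_0 = 1/1.03·[0.6333·6.8967 + 0.3667·35.3799] = 16.8355

£16.84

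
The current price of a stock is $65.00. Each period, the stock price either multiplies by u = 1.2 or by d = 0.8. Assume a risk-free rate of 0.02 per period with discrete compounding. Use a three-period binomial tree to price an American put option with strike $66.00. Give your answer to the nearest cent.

Risk-neutral probability p = (1 + 0.02 − 0.8)/(1.2 − 0.8) = 0.2200/0.4000 = 0.5500
Terminal stock prices: S_uuu = 112.3, S_uud = 74.88, S_udd = 49.92, S_ddd = 33.28
Terminal payoffs (K − S): max(-46.32, 0) = 0, max(-8.88, 0) = 0, max(16.08, 0) = 16.08, max(32.72, 0) = 32.72
Node uu (S = 93.6): continuation = 1/1.02·[0.5500·0.0000 + 0.4500·0.0000] = 0.0000; exercise value = 0.0000 ≤ continuation, so V_uu = 0.0000
Node ud (S = 62.4): continuation = 1/1.02·[0.5500·0.0000 + 0.4500·16.0800] = 7.0941; exercise value = 3.6000 ≤ continuation, so V_ud = 7.0941
Node dd (S = 41.6): continuation = 1/1.02·[0.5500·16.0800 + 0.4500·32.7200] = 23.1059; exercise value = 24.4000 > continuation, so V_dd = 24.4000 (exercise)
Node u (S = 78): continuation = 1/1.02·[0.5500·0.0000 + 0.4500·7.0941] = 3.1298; exercise value = 0.0000 ≤ continuation, so V_u = 3.1298
Node d (S = 52): continuation = 1/1.02·[0.5500·7.0941 + 0.4500·24.4000] = 14.5900; exercise value = 14.0000 ≤ continuation, so V_d = 14.5900
Node 0 (S = 65): continuation = 1/1.02·[0.5500·3.1298 + 0.4500·14.5900] = 8.1244; exercise value = 1.0000 ≤ continuation, so V_0 = 8.1244

$8.12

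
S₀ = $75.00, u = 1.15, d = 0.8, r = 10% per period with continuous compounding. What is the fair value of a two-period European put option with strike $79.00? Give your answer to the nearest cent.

$2.25

Risk-neutral probability p = (e^0.1 − 0.8)/(1.15 − 0.8) = 0.3052/0.3500 = 0.8719
Terminal stock prices: S_uu = 99.19, S_ud = 69, S_dd = 48
Terminal payoffs (K − S): max(-20.19, 0) = 0, max(10, 0) = 10, max(31, 0) = 31
Node u (S = 86.25): V_u = e^(−0.1)·[0.8719·0.0000 + 0.1281·10.0000] = 1.1589
Node d (S = 60): V_d = e^(−0.1)·[0.8719·10.0000 + 0.1281·31.0000] = 11.4822
Node 0 (S = 75): V_0 = e^(−0.1)·[0.8719·1.1589 + 0.1281·11.4822] = 2.2451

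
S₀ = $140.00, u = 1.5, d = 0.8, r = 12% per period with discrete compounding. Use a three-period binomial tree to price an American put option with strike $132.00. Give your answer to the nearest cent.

Risk-neutral probability p = (1 + 0.12 − 0.8)/(1.5 − 0.8) = 0.3200/0.7000 = 0.4571
Terminal stock prices: S_uuu = 472.5, S_uud = 252, S_udd = 134.4, S_ddd = 71.68
Terminal payoffs (K − S): max(-340.5, 0) = 0, max(-120, 0) = 0, max(-2.4, 0) = 0, max(60.32, 0) = 60.32
Node uu (S = 315): continuation = 1/1.12·[0.4571·0.0000 + 0.5429·0.0000] = 0.0000; exercise value = 0.0000 ≤ continuation, so V_uu = 0.0000
Node ud (S = 168): continuation = 1/1.12·[0.4571·0.0000 + 0.5429·0.0000] = 0.0000; exercise value = 0.0000 ≤ continuation, so V_ud = 0.0000
Node dd (S = 89.6): continuation = 1/1.12·[0.4571·0.0000 + 0.5429·60.3200] = 29.2367; exercise value = 42.4000 > continuation, so V_dd = 42.4000 (exercise)
Node u (S = 210): continuation = 1/1.12·[0.4571·0.0000 + 0.5429·0.0000] = 0.0000; exercise value = 0.0000 ≤ continuation, so V_u = 0.0000
Node d (S = 112): continuation = 1/1.12·[0.4571·0.0000 + 0.5429·42.4000] = 20.5510; exercise value = 20.0000 ≤ continuation, so V_d = 20.5510
Node 0 (S = 140): continuation = 1/1.12·[0.4571·0.0000 + 0.5429·20.5510] = 9.9610; exercise value = 0.0000 ≤ continuation, so V_0 = 9.9610

$9.96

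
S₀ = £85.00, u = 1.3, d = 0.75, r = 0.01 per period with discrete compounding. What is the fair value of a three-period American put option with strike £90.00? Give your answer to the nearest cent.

£18.60

Risk-neutral probability p = (1 + 0.01 − 0.75)/(1.3 − 0.75) = 0.2600/0.5500 = 0.4727
Terminal stock prices: S_uuu = 186.7, S_uud = 107.7, S_udd = 62.16, S_ddd = 35.86
Terminal payoffs (K − S): max(-96.75, 0) = 0, max(-17.74, 0) = 0, max(27.84, 0) = 27.84, max(54.14, 0) = 54.14
Node uu (S = 143.7): continuation = 1/1.01·[0.4727·0.0000 + 0.5273·0.0000] = 0.0000; exercise value = 0.0000 ≤ continuation, so V_uu = 0.0000
Node ud (S = 82.88): continuation = 1/1.01·[0.4727·0.0000 + 0.5273·27.8438] = 14.5359; exercise value = 7.1250 ≤ continuation, so V_ud = 14.5359
Node dd (S = 47.81): continuation = 1/1.01·[0.4727·27.8438 + 0.5273·54.1406] = 41.2964; exercise value = 42.1875 > continuation, so V_dd = 42.1875 (exercise)
Node u (S = 110.5): continuation = 1/1.01·[0.4727·0.0000 + 0.5273·14.5359] = 7.5885; exercise value = 0.0000 ≤ continuation, so V_u = 7.5885
Node d (S = 63.75): continuation = 1/1.01·[0.4727·14.5359 + 0.5273·42.1875] = 28.8276; exercise value = 26.2500 ≤ continuation, so V_d = 28.8276
Node 0 (S = 85): continuation = 1/1.01·[0.4727·7.5885 + 0.5273·28.8276] = 18.6013; exercise value = 5.0000 ≤ continuation, so V_0 = 18.6013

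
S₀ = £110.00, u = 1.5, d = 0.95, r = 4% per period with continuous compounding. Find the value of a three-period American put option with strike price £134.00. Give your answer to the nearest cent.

£24.00

Risk-neutral probability p = (e^0.04 − 0.95)/(1.5 − 0.95) = 0.0908/0.5500 = 0.1651
Terminal stock prices: S_uuu = 371.2, S_uud = 235.1, S_udd = 148.9, S_ddd = 94.31
Terminal payoffs (K − S): max(-237.2, 0) = 0, max(-101.1, 0) = 0, max(-14.91, 0) = 0, max(39.69, 0) = 39.69
Node uu (S = 247.5): continuation = e^(−0.04)·[0.1651·0.0000 + 0.8349·0.0000] = 0.0000; exercise value = 0.0000 ≤ continuation, so V_uu = 0.0000
Node ud (S = 156.8): continuation = e^(−0.04)·[0.1651·0.0000 + 0.8349·0.0000] = 0.0000; exercise value = 0.0000 ≤ continuation, so V_ud = 0.0000
Node dd (S = 99.27): continuation = e^(−0.04)·[0.1651·0.0000 + 0.8349·39.6888] = 31.8365; exercise value = 34.7250 > continuation, so V_dd = 34.7250 (exercise)
Node u (S = 165): continuation = e^(−0.04)·[0.1651·0.0000 + 0.8349·0.0000] = 0.0000; exercise value = 0.0000 ≤ continuation, so V_u = 0.0000
Node d (S = 104.5): continuation = e^(−0.04)·[0.1651·0.0000 + 0.8349·34.7250] = 27.8548; exercise value = 29.5000 > continuation, so V_d = 29.5000 (exercise)
Node 0 (S = 110): continuation = e^(−0.04)·[0.1651·0.0000 + 0.8349·29.5000] = 23.6635; exercise value = 24.0000 > continuation, so V_0 = 24.0000 (exercise)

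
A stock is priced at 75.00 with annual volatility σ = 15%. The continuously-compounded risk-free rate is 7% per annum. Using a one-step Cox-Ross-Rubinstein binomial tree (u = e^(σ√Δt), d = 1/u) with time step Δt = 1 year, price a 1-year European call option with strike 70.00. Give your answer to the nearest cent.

11.24

CRR parameters: u = e^(σ√Δt) = e^(0.15·√1) = 1.1618, d = 1/u = 0.8607
Per-period rate: rΔt = 0.07·1 = 0.07, so R = e^0.07 = 1.0725
Risk-neutral probability p = (e^0.07 − 0.8607)/(1.1618 − 0.8607) = 0.2118/0.3011 = 0.7034
Terminal stock prices: S_u = 87.14, S_d = 64.55
Terminal payoffs (S − K): max(17.14, 0) = 17.14, max(-5.447, 0) = 0
Node 0 (S = 75): V_0 = e^(−0.07)·[0.7034·17.1376 + 0.2966·0.0000] = 11.2390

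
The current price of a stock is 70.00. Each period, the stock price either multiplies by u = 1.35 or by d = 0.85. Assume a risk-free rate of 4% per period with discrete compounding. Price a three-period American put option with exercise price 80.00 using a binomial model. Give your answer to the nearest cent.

Risk-neutral probability p = (1 + 0.04 − 0.85)/(1.35 − 0.85) = 0.1900/0.5000 = 0.3800
Terminal stock prices: S_uuu = 172.2, S_uud = 108.4, S_udd = 68.28, S_ddd = 42.99
Terminal payoffs (K − S): max(-92.23, 0) = 0, max(-28.44, 0) = 0, max(11.72, 0) = 11.72, max(37.01, 0) = 37.01
Node uu (S = 127.6): continuation = 1/1.04·[0.3800·0.0000 + 0.6200·0.0000] = 0.0000; exercise value = 0.0000 ≤ continuation, so V_uu = 0.0000
Node ud (S = 80.33): continuation = 1/1.04·[0.3800·0.0000 + 0.6200·11.7238] = 6.9892; exercise value = 0.0000 ≤ continuation, so V_ud = 6.9892
Node dd (S = 50.57): continuation = 1/1.04·[0.3800·11.7238 + 0.6200·37.0113] = 26.3481; exercise value = 29.4250 > continuation, so V_dd = 29.4250 (exercise)
Node u (S = 94.5): continuation = 1/1.04·[0.3800·0.0000 + 0.6200·6.9892] = 4.1666; exercise value = 0.0000 ≤ continuation, so V_u = 4.1666
Node d (S = 59.5): continuation = 1/1.04·[0.3800·6.9892 + 0.6200·29.4250] = 20.0956; exercise value = 20.5000 > continuation, so V_d = 20.5000 (exercise)
Node 0 (S = 70): continuation = 1/1.04·[0.3800·4.1666 + 0.6200·20.5000] = 13.7436; exercise value = 10.0000 ≤ continuation, so V_0 = 13.7436

13.74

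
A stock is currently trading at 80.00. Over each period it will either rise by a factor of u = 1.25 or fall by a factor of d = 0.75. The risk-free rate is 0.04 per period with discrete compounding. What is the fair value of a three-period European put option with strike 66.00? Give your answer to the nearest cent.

Risk-neutral probability p = (1 + 0.04 − 0.75)/(1.25 − 0.75) = 0.2900/0.5000 = 0.5800
Terminal stock prices: S_uuu = 156.2, S_uud = 93.75, S_udd = 56.25, S_ddd = 33.75
Terminal payoffs (K − S): max(-90.25, 0) = 0, max(-27.75, 0) = 0, max(9.75, 0) = 9.75, max(32.25, 0) = 32.25
Node uu (S = 125): V_uu = 1/1.04·[0.5800·0.0000 + 0.4200·0.0000] = 0.0000
Node ud (S = 75): V_ud = 1/1.04·[0.5800·0.0000 + 0.4200·9.7500] = 3.9375
Node dd (S = 45): V_dd = 1/1.04·[0.5800·9.7500 + 0.4200·32.2500] = 18.4615
Node u (S = 100): V_u = 1/1.04·[0.5800·0.0000 + 0.4200·3.9375] = 1.5901
Node d (S = 60): V_d = 1/1.04·[0.5800·3.9375 + 0.4200·18.4615] = 9.6515
Node 0 (S = 80): V_0 = 1/1.04·[0.5800·1.5901 + 0.4200·9.6515] = 4.7845

4.78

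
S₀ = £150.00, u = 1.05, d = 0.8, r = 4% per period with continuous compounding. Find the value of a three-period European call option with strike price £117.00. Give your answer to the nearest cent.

£46.29

Risk-neutral probability p = (e^0.04 − 0.8)/(1.05 − 0.8) = 0.2408/0.2500 = 0.9632
Terminal stock prices: S_uuu = 173.6, S_uud = 132.3, S_udd = 100.8, S_ddd = 76.8
Terminal payoffs (S − K): max(56.64, 0) = 56.64, max(15.3, 0) = 15.3, max(-16.2, 0) = 0, max(-40.2, 0) = 0
Node uu (S = 165.4): V_uu = e^(−0.04)·[0.9632·56.6438 + 0.0368·15.3000] = 52.9626
Node ud (S = 126): V_ud = e^(−0.04)·[0.9632·15.3000 + 0.0368·0.0000] = 14.1597
Node dd (S = 96): V_dd = e^(−0.04)·[0.9632·0.0000 + 0.0368·0.0000] = 0.0000
Node u (S = 157.5): V_u = e^(−0.04)·[0.9632·52.9626 + 0.0368·14.1597] = 49.5156
Node d (S = 120): V_d = e^(−0.04)·[0.9632·14.1597 + 0.0368·0.0000] = 13.1045
Node 0 (S = 150): V_0 = e^(−0.04)·[0.9632·49.5156 + 0.0368·13.1045] = 46.2882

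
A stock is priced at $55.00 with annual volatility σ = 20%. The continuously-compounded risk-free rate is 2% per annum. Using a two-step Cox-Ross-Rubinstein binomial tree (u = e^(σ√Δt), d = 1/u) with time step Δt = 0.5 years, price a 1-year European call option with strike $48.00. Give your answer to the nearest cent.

CRR parameters: u = e^(σ√Δt) = e^(0.2·√0.5) = 1.1519, d = 1/u = 0.8681
Per-period rate: rΔt = 0.02·0.5 = 0.01, so R = e^0.01 = 1.0101
Risk-neutral probability p = (e^0.01 − 0.8681)/(1.1519 − 0.8681) = 0.1419/0.2838 = 0.5001
Terminal stock prices: S_uu = 72.98, S_ud = 55, S_dd = 41.45
Terminal payoffs (S − K): max(24.98, 0) = 24.98, max(7, 0) = 7, max(-6.55, 0) = 0
Node u (S = 63.36): V_u = e^(−0.01)·[0.5001·24.9793 + 0.4999·7.0000] = 15.8327
Node d (S = 47.75): V_d = e^(−0.01)·[0.5001·7.0000 + 0.4999·0.0000] = 3.4660
Node 0 (S = 55): V_0 = e^(−0.01)·[0.5001·15.8327 + 0.4999·3.4660] = 9.5548

$9.55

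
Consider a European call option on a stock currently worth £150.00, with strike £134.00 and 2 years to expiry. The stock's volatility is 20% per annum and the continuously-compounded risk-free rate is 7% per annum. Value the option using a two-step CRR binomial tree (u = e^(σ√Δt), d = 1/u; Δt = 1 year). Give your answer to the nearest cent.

£37.48

CRR parameters: u = e^(σ√Δt) = e^(0.2·√1) = 1.2214, d = 1/u = 0.8187
Per-period rate: rΔt = 0.07·1 = 0.07, so R = e^0.07 = 1.0725
Risk-neutral probability p = (e^0.07 − 0.8187)/(1.2214 − 0.8187) = 0.2538/0.4027 = 0.6302
Terminal stock prices: S_uu = 223.8, S_ud = 150, S_dd = 100.5
Terminal payoffs (S − K): max(89.77, 0) = 89.77, max(16, 0) = 16, max(-33.45, 0) = 0
Node u (S = 183.2): V_u = e^(−0.07)·[0.6302·89.7737 + 0.3698·16.0000] = 58.2696
Node d (S = 122.8): V_d = e^(−0.07)·[0.6302·16.0000 + 0.3698·0.0000] = 9.4020
Node 0 (S = 150): V_0 = e^(−0.07)·[0.6302·58.2696 + 0.3698·9.4020] = 37.4823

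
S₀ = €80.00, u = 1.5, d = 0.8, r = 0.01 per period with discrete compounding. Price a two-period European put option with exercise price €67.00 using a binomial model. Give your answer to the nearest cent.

€7.59

Risk-neutral probability p = (1 + 0.01 − 0.8)/(1.5 − 0.8) = 0.2100/0.7000 = 0.3000
Terminal stock prices: S_uu = 180, S_ud = 96, S_dd = 51.2
Terminal payoffs (K − S): max(-113, 0) = 0, max(-29, 0) = 0, max(15.8, 0) = 15.8
Node u (S = 120): V_u = 1/1.01·[0.3000·0.0000 + 0.7000·0.0000] = 0.0000
Node d (S = 64): V_d = 1/1.01·[0.3000·0.0000 + 0.7000·15.8000] = 10.9505
Node 0 (S = 80): V_0 = 1/1.01·[0.3000·0.0000 + 0.7000·10.9505] = 7.5895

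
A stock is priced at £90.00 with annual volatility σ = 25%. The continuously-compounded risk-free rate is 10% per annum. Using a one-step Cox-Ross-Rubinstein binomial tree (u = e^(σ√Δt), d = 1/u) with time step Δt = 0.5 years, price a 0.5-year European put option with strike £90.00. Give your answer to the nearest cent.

£5.55

CRR parameters: u = e^(σ√Δt) = e^(0.25·√0.5) = 1.1934, d = 1/u = 0.8380
Per-period rate: rΔt = 0.1·0.5 = 0.05, so R = e^0.05 = 1.0513
Risk-neutral probability p = (e^0.05 − 0.8380)/(1.1934 − 0.8380) = 0.2133/0.3554 = 0.6002
Terminal stock prices: S_u = 107.4, S_d = 75.42
Terminal payoffs (K − S): max(-17.4, 0) = 0, max(14.58, 0) = 14.58
Node 0 (S = 90): V_0 = e^(−0.05)·[0.6002·0.0000 + 0.3998·14.5830] = 5.5461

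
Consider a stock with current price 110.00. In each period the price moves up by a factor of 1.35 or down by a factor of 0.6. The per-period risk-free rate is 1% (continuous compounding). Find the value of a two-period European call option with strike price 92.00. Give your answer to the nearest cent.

Risk-neutral probability p = (e^0.01 − 0.6)/(1.35 − 0.6) = 0.4101/0.7500 = 0.5467
Terminal stock prices: S_uu = 200.5, S_ud = 89.1, S_dd = 39.6
Terminal payoffs (S − K): max(108.5, 0) = 108.5, max(-2.9, 0) = 0, max(-52.4, 0) = 0
Node u (S = 148.5): V_u = e^(−0.01)·[0.5467·108.4750 + 0.4533·0.0000] = 58.7168
Node d (S = 66): V_d = e^(−0.01)·[0.5467·0.0000 + 0.4533·0.0000] = 0.0000
Node 0 (S = 110): V_0 = e^(−0.01)·[0.5467·58.7168 + 0.4533·0.0000] = 31.7830

31.78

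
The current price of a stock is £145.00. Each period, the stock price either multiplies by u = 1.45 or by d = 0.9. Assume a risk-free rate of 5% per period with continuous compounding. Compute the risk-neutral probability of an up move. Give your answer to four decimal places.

Risk-neutral probability p = (e^0.05 − 0.9)/(1.45 − 0.9) = 0.1513/0.5500 = 0.2750

p = 0.2750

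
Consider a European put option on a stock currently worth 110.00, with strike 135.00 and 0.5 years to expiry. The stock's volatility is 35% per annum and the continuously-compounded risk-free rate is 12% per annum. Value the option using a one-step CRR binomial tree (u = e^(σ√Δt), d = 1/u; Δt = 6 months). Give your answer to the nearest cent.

20.26

CRR parameters: u = e^(σ√Δt) = e^(0.35·√0.5) = 1.2808, d = 1/u = 0.7808
Per-period rate: rΔt = 0.12·0.5 = 0.06, so R = e^0.06 = 1.0618
Risk-neutral probability p = (e^0.06 − 0.7808)/(1.2808 − 0.7808) = 0.2811/0.5000 = 0.5621
Terminal stock prices: S_u = 140.9, S_d = 85.88
Terminal payoffs (K − S): max(-5.888, 0) = 0, max(49.12, 0) = 49.12
Node 0 (S = 110): V_0 = e^(−0.06)·[0.5621·0.0000 + 0.4379·49.1164] = 20.2553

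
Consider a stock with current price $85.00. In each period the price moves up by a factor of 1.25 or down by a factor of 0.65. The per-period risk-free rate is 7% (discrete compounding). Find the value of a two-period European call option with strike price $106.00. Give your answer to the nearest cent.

$11.48

Risk-neutral probability p = (1 + 0.07 − 0.65)/(1.25 − 0.65) = 0.4200/0.6000 = 0.7000
Terminal stock prices: S_uu = 132.8, S_ud = 69.06, S_dd = 35.91
Terminal payoffs (S − K): max(26.81, 0) = 26.81, max(-36.94, 0) = 0, max(-70.09, 0) = 0
Node u (S = 106.2): V_u = 1/1.07·[0.7000·26.8125 + 0.3000·0.0000] = 17.5409
Node d (S = 55.25): V_d = 1/1.07·[0.7000·0.0000 + 0.3000·0.0000] = 0.0000
Node 0 (S = 85): V_0 = 1/1.07·[0.7000·17.5409 + 0.3000·0.0000] = 11.4753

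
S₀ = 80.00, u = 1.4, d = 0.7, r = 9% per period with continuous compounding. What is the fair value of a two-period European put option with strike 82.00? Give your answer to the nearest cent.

8.30

Risk-neutral probability p = (e^0.09 − 0.7)/(1.4 − 0.7) = 0.3942/0.7000 = 0.5631
Terminal stock prices: S_uu = 156.8, S_ud = 78.4, S_dd = 39.2
Terminal payoffs (K − S): max(-74.8, 0) = 0, max(3.6, 0) = 3.6, max(42.8, 0) = 42.8
Node u (S = 112): V_u = e^(−0.09)·[0.5631·0.0000 + 0.4369·3.6000] = 1.4374
Node d (S = 56): V_d = e^(−0.09)·[0.5631·3.6000 + 0.4369·42.8000] = 18.9424
Node 0 (S = 80): V_0 = e^(−0.09)·[0.5631·1.4374 + 0.4369·18.9424] = 8.3033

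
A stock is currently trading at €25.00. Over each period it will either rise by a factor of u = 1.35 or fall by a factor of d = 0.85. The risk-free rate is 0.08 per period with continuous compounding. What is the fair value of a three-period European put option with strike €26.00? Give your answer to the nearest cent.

Risk-neutral probability p = (e^0.08 − 0.85)/(1.35 − 0.85) = 0.2333/0.5000 = 0.4666
Terminal stock prices: S_uuu = 61.51, S_uud = 38.73, S_udd = 24.38, S_ddd = 15.35
Terminal payoffs (K − S): max(-35.51, 0) = 0, max(-12.73, 0) = 0, max(1.616, 0) = 1.616, max(10.65, 0) = 10.65
Node uu (S = 45.56): V_uu = e^(−0.08)·[0.4666·0.0000 + 0.5334·0.0000] = 0.0000
Node ud (S = 28.69): V_ud = e^(−0.08)·[0.4666·0.0000 + 0.5334·1.6156] = 0.7956
Node dd (S = 18.06): V_dd = e^(−0.08)·[0.4666·1.6156 + 0.5334·10.6469] = 5.9385
Node u (S = 33.75): V_u = e^(−0.08)·[0.4666·0.0000 + 0.5334·0.7956] = 0.3917
Node d (S = 21.25): V_d = e^(−0.08)·[0.4666·0.7956 + 0.5334·5.9385] = 3.2669
Node 0 (S = 25): V_0 = e^(−0.08)·[0.4666·0.3917 + 0.5334·3.2669] = 1.7774

€1.78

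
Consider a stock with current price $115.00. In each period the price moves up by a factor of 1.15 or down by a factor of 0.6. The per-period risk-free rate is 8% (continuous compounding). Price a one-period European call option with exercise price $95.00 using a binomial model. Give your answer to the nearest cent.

Risk-neutral probability p = (e^0.08 − 0.6)/(1.15 − 0.6) = 0.4833/0.5500 = 0.8787
Terminal stock prices: S_u = 132.2, S_d = 69
Terminal payoffs (S − K): max(37.25, 0) = 37.25, max(-26, 0) = 0
Node 0 (S = 115): V_0 = e^(−0.08)·[0.8787·37.2500 + 0.1213·0.0000] = 30.2152

$30.22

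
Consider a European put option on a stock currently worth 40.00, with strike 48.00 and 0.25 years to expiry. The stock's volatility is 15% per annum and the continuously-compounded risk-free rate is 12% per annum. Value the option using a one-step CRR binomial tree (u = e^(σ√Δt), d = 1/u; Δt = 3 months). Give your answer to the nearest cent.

6.58

CRR parameters: u = e^(σ√Δt) = e^(0.15·√0.25) = 1.0779, d = 1/u = 0.9277
Per-period rate: rΔt = 0.12·0.25 = 0.03, so R = e^0.03 = 1.0305
Risk-neutral probability p = (e^0.03 − 0.9277)/(1.0779 − 0.9277) = 0.1027/0.1501 = 0.6841
Terminal stock prices: S_u = 43.12, S_d = 37.11
Terminal payoffs (K − S): max(4.885, 0) = 4.885, max(10.89, 0) = 10.89
Node 0 (S = 40): V_0 = e^(−0.03)·[0.6841·4.8846 + 0.3159·10.8903] = 6.5814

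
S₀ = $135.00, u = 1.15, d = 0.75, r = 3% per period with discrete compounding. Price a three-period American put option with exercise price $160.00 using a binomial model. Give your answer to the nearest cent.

Risk-neutral probability p = (1 + 0.03 − 0.75)/(1.15 − 0.75) = 0.2800/0.4000 = 0.7000
Terminal stock prices: S_uuu = 205.3, S_uud = 133.9, S_udd = 87.33, S_ddd = 56.95
Terminal payoffs (K − S): max(-45.32, 0) = 0, max(26.1, 0) = 26.1, max(72.67, 0) = 72.67, max(103, 0) = 103
Node uu (S = 178.5): continuation = 1/1.03·[0.7000·0.0000 + 0.3000·26.0969] = 7.6010; exercise value = 0.0000 ≤ continuation, so V_uu = 7.6010
Node ud (S = 116.4): continuation = 1/1.03·[0.7000·26.0969 + 0.3000·72.6719] = 38.9023; exercise value = 43.5625 > continuation, so V_ud = 43.5625 (exercise)
Node dd (S = 75.94): continuation = 1/1.03·[0.7000·72.6719 + 0.3000·103.0469] = 79.4023; exercise value = 84.0625 > continuation, so V_dd = 84.0625 (exercise)
Node u (S = 155.2): continuation = 1/1.03·[0.7000·7.6010 + 0.3000·43.5625] = 17.8539; exercise value = 4.7500 ≤ continuation, so V_u = 17.8539
Node d (S = 101.2): continuation = 1/1.03·[0.7000·43.5625 + 0.3000·84.0625] = 54.0898; exercise value = 58.7500 > continuation, so V_d = 58.7500 (exercise)
Node 0 (S = 135): continuation = 1/1.03·[0.7000·17.8539 + 0.3000·58.7500] = 29.2453; exercise value = 25.0000 ≤ continuation, so V_0 = 29.2453

$29.25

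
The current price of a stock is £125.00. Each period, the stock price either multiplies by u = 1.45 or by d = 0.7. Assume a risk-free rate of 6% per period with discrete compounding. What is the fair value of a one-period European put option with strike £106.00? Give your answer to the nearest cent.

Risk-neutral probability p = (1 + 0.06 − 0.7)/(1.45 − 0.7) = 0.3600/0.7500 = 0.4800
Terminal stock prices: S_u = 181.2, S_d = 87.5
Terminal payoffs (K − S): max(-75.25, 0) = 0, max(18.5, 0) = 18.5
Node 0 (S = 125): V_0 = 1/1.06·[0.4800·0.0000 + 0.5200·18.5000] = 9.0755

£9.08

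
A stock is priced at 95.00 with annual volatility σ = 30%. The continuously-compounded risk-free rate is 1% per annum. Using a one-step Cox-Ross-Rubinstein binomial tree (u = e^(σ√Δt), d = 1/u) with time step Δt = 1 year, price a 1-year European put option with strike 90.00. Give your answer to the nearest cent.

CRR parameters: u = e^(σ√Δt) = e^(0.3·√1) = 1.3499, d = 1/u = 0.7408
Per-period rate: rΔt = 0.01·1 = 0.01, so R = e^0.01 = 1.0101
Risk-neutral probability p = (e^0.01 − 0.7408)/(1.3499 − 0.7408) = 0.2692/0.6090 = 0.4421
Terminal stock prices: S_u = 128.2, S_d = 70.38
Terminal payoffs (K − S): max(-38.24, 0) = 0, max(19.62, 0) = 19.62
Node 0 (S = 95): V_0 = e^(−0.01)·[0.4421·0.0000 + 0.5579·19.6223] = 10.8391

10.84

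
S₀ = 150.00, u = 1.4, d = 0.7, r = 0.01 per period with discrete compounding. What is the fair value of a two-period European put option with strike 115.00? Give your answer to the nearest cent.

12.63

Risk-neutral probability p = (1 + 0.01 − 0.7)/(1.4 − 0.7) = 0.3100/0.7000 = 0.4429
Terminal stock prices: S_uu = 294, S_ud = 147, S_dd = 73.5
Terminal payoffs (K − S): max(-179, 0) = 0, max(-32, 0) = 0, max(41.5, 0) = 41.5
Node u (S = 210): V_u = 1/1.01·[0.4429·0.0000 + 0.5571·0.0000] = 0.0000
Node d (S = 105): V_d = 1/1.01·[0.4429·0.0000 + 0.5571·41.5000] = 22.8925
Node 0 (S = 150): V_0 = 1/1.01·[0.4429·0.0000 + 0.5571·22.8925] = 12.6281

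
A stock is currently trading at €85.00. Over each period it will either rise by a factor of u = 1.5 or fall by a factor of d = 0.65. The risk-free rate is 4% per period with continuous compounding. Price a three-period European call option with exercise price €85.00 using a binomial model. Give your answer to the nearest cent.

Risk-neutral probability p = (e^0.04 − 0.65)/(1.5 − 0.65) = 0.3908/0.8500 = 0.4598
Terminal stock prices: S_uuu = 286.9, S_uud = 124.3, S_udd = 53.87, S_ddd = 23.34
Terminal payoffs (S − K): max(201.9, 0) = 201.9, max(39.31, 0) = 39.31, max(-31.13, 0) = 0, max(-61.66, 0) = 0
Node uu (S = 191.2): V_uu = e^(−0.04)·[0.4598·201.8750 + 0.5402·39.3125] = 109.5829
Node ud (S = 82.88): V_ud = e^(−0.04)·[0.4598·39.3125 + 0.5402·0.0000] = 17.3663
Node dd (S = 35.91): V_dd = e^(−0.04)·[0.4598·0.0000 + 0.5402·0.0000] = 0.0000
Node u (S = 127.5): V_u = e^(−0.04)·[0.4598·109.5829 + 0.5402·17.3663] = 57.4220
Node d (S = 55.25): V_d = e^(−0.04)·[0.4598·17.3663 + 0.5402·0.0000] = 7.6715
Node 0 (S = 85): V_0 = e^(−0.04)·[0.4598·57.4220 + 0.5402·7.6715] = 29.3479

€29.35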